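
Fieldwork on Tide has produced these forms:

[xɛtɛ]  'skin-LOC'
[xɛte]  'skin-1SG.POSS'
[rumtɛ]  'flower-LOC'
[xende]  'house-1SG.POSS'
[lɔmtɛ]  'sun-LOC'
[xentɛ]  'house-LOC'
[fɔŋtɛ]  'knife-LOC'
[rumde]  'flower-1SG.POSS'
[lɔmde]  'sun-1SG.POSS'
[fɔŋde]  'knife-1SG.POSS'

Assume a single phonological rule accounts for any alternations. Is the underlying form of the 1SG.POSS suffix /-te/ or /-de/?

/-de/

The 1SG.POSS morpheme has two allomorphs, [-de] and [-te].
By contrast the LOC suffix keeps its initial [t] throughout — that segment must be underlying.
So the underlying form is /-de/, and voiced stops become voiceless after a vowel.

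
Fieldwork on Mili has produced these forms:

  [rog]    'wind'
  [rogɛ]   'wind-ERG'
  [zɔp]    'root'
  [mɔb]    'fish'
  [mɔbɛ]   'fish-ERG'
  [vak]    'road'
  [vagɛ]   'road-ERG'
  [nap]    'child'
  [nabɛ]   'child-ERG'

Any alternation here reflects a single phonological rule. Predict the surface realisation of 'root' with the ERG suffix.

[zɔbɛ]

The root 'child' surfaces as [nap] and [nabɛ], with a stem-final [p] ~ [b] alternation.
Compare 'fish', with invariant [b] in [mɔb] and [mɔbɛ]: an analysis with underlying /b/ and a rule producing [p] in isolation would wrongly predict alternation here too.
Therefore /p/ is basic and [b] is derived by intervocalic voicing (voiceless stops become voiced between vowels).
The one attested form of 'root', [zɔp], shows underlying /zɔp/. Applying the same rule between vowels gives [zɔbɛ].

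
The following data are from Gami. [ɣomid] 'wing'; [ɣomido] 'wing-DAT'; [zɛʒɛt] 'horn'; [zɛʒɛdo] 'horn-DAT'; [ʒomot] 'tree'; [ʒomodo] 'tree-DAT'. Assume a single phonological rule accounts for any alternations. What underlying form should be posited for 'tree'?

/ʒomot/

The stem for 'tree' ends in [t] in [ʒomot] but [d] in [ʒomodo].
If /d/ were underlying and a rule turned it into [t] in isolation, 'wing' would also alternate; but it has [d] in both [ɣomid] and [ɣomido].
The alternation reflects intervocalic voicing: voiceless stops become voiced between vowels. /t/ is underlying.
Hence 'tree' is /ʒomot/ underlyingly.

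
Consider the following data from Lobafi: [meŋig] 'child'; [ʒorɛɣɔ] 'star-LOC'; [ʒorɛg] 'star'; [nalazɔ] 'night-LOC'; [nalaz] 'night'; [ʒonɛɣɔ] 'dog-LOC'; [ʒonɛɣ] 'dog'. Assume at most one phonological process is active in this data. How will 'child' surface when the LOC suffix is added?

In [ʒorɛɣɔ] and [ʒorɛg] the final segment of 'star' alternates: [ɣ] ~ [g].
Compare 'dog', with invariant [ɣ] in [ʒonɛɣɔ] and [ʒonɛɣ]: an analysis with underlying /ɣ/ and a rule producing [g] in isolation would wrongly predict alternation here too.
So /g/ is underlying, and a rule of intervocalic spirantization — voiced stops become fricatives between vowels — gives [ɣ].
The one attested form of 'child', [meŋig], shows underlying /meŋig/. Applying the same rule between vowels gives [meŋiɣɔ].

[meŋiɣɔ]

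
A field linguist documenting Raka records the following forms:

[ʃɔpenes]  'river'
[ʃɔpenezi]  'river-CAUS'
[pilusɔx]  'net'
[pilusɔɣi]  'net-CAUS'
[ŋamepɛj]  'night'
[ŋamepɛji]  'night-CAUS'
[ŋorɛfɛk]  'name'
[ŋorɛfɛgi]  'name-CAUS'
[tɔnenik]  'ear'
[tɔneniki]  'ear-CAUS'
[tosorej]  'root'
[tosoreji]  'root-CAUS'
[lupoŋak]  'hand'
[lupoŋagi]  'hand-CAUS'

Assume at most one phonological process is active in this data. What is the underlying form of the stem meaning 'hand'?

/lupoŋag/

'hand' shows [k] ~ [g] at the end of the stem ([lupoŋak] vs [lupoŋagi]).
If /k/ were underlying and a rule turned it into [g] before the CAUS suffix, 'ear' would also alternate; but it has [k] in both [tɔnenik] and [tɔneniki].
The underlying segment must be /g/; voiced obstruents become voiceless word-finally, yielding [k] there.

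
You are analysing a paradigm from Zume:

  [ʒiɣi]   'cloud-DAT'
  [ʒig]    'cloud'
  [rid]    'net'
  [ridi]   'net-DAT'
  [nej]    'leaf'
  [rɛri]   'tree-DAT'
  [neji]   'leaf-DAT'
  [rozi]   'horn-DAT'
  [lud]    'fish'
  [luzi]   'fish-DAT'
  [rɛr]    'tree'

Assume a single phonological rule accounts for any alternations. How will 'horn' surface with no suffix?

[rod]

The root 'fish' surfaces as [lud] and [luzi], with a stem-final [d] ~ [z] alternation.
But 'net' keeps [d] in both environments ([rid], [ridi]), so there is no rule changing /d/ to [z] before the DAT suffix.
So /z/ is underlying, and a rule of word-final hardening — voiced fricatives become stops word-finally — gives [d].
From [rozi] the stem 'horn' is /roz/; word-finally this yields [rod].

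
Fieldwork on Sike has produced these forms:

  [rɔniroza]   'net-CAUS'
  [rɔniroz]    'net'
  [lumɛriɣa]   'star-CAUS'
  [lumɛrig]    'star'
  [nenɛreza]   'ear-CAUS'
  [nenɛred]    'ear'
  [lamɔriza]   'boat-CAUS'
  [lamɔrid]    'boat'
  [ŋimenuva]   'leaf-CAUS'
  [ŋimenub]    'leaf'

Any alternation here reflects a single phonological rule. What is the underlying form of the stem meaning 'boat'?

/lamɔrid/

The stem for 'boat' ends in [z] in [lamɔriza] but [d] in [lamɔrid].
But 'net' keeps [z] in both environments ([rɔniroza], [rɔniroz]), so there is no rule changing /z/ to [d] in isolation.
The underlying segment must be /d/; voiced stops become fricatives between vowels, yielding [z] there.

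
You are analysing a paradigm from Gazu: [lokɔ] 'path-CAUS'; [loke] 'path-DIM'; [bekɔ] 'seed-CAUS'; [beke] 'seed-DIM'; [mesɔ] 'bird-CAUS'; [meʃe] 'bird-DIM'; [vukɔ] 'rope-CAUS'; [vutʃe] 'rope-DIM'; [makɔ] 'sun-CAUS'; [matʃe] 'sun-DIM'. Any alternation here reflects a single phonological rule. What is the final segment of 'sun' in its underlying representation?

/tʃ/

The stem for 'sun' ends in [k] in [makɔ] but [tʃ] in [matʃe].
But 'path' keeps [k] in both environments ([lokɔ], [loke]), so there is no rule changing /k/ to [tʃ] before the DIM suffix.
The underlying segment must be /tʃ/; palato-alveolar /tʃ/ and /ʃ/ become [k] and [s] when no front vowel follows, yielding [k] there.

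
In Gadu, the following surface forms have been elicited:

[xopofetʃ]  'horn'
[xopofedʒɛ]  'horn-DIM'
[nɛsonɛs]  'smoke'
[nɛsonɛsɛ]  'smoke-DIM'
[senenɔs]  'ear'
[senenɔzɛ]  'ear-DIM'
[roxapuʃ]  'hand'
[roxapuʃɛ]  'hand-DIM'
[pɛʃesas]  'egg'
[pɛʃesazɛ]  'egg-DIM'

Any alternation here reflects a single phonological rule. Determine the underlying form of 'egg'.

The root 'egg' surfaces as [pɛʃesas] and [pɛʃesazɛ], with a stem-final [s] ~ [z] alternation.
The stem 'smoke' ([nɛsonɛs], [nɛsonɛsɛ]) shows [s] unchanged in both environments, so [s] cannot be basic with [z] derived before the DIM suffix.
Therefore /z/ is basic and [s] is derived by word-final obstruent devoicing (voiced obstruents become voiceless word-finally).
Hence 'egg' is /pɛʃesaz/ underlyingly.

/pɛʃesaz/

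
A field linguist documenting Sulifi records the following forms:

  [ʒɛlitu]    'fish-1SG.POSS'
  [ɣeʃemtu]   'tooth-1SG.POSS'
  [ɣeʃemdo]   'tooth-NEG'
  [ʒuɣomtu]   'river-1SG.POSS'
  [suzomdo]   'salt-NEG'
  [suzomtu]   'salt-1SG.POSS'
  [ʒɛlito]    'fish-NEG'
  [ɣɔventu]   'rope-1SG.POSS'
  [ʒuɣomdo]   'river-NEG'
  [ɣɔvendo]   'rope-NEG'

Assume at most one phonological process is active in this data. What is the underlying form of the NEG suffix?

/-do/

The NEG morpheme has two allomorphs, [-do] and [-to].
The 1SG.POSS suffix, which begins with [t], is invariant after every stem; so [t] is not altered by any rule here.
The NEG suffix is therefore /-do/ underlyingly, with post-vocalic devoicing: voiced stops become voiceless after a vowel.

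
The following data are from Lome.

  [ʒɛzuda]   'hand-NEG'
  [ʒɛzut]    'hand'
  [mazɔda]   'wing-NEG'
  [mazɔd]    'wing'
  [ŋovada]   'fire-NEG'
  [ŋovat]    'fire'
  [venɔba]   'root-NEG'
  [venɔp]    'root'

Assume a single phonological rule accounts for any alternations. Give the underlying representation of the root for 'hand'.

/ʒɛzut/

In [ʒɛzuda] and [ʒɛzut] the final segment of 'hand' alternates: [d] ~ [t].
The stem 'wing' ([mazɔda], [mazɔd]) shows [d] unchanged in both environments, so [d] cannot be basic with [t] derived in isolation.
The underlying segment must be /t/; voiceless stops become voiced between vowels, yielding [d] there.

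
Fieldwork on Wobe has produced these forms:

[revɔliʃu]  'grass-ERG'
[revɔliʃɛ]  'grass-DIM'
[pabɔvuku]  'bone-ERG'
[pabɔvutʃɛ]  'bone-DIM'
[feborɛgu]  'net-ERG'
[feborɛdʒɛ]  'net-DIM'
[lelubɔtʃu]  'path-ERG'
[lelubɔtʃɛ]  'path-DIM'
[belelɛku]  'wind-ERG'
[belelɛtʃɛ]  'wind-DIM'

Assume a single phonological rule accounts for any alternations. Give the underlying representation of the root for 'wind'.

/belelɛk/

The root 'wind' surfaces as [belelɛku] and [belelɛtʃɛ], with a stem-final [k] ~ [tʃ] alternation.
If /tʃ/ were underlying and a rule turned it into [k] before the ERG suffix, 'path' would also alternate; but it has [tʃ] in both [lelubɔtʃu] and [lelubɔtʃɛ].
Therefore /k/ is basic and [tʃ] is derived by palatalization before a front vowel (/k/ and /g/ become palato-alveolar [tʃ] and [dʒ] before a front vowel).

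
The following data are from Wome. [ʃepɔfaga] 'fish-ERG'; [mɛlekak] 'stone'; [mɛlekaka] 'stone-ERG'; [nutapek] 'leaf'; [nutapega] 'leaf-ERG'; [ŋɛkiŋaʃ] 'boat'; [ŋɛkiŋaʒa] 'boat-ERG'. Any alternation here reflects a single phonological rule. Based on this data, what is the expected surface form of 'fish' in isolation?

'leaf' shows [k] ~ [g] at the end of the stem ([nutapek] vs [nutapega]).
Compare 'stone', with invariant [k] in [mɛlekak] and [mɛlekaka]: an analysis with underlying /k/ and a rule producing [g] before the ERG suffix would wrongly predict alternation here too.
Therefore /g/ is basic and [k] is derived by word-final obstruent devoicing (voiced obstruents become voiceless word-finally).
From [ʃepɔfaga] the stem 'fish' is /ʃepɔfag/; word-finally this yields [ʃepɔfak].

[ʃepɔfak]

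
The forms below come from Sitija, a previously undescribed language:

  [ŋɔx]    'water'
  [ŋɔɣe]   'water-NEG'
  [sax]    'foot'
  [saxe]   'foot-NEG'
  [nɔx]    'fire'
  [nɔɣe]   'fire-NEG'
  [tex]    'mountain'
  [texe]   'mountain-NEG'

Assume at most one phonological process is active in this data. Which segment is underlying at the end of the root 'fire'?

The root 'fire' surfaces as [nɔx] and [nɔɣe], with a stem-final [x] ~ [ɣ] alternation.
Compare 'foot', with invariant [x] in [sax] and [saxe]: an analysis with underlying /x/ and a rule producing [ɣ] before the NEG suffix would wrongly predict alternation here too.
The underlying segment must be /ɣ/; voiced obstruents become voiceless word-finally, yielding [x] there.

/ɣ/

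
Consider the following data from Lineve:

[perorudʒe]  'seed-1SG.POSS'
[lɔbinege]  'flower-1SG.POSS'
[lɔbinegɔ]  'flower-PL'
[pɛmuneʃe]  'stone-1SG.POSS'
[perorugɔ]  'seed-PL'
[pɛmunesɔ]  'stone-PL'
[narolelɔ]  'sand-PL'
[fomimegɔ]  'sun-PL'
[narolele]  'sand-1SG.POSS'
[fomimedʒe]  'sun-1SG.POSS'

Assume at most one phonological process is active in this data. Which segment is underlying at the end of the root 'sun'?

In [fomimegɔ] and [fomimedʒe] the final segment of 'sun' alternates: [g] ~ [dʒ].
If /g/ were underlying and a rule turned it into [dʒ] before the 1SG.POSS suffix, 'flower' would also alternate; but it has [g] in both [lɔbinegɔ] and [lɔbinege].
The underlying segment must be /dʒ/; palato-alveolar /dʒ/ and /ʃ/ become [g] and [s] when no front vowel follows, yielding [g] there.

/dʒ/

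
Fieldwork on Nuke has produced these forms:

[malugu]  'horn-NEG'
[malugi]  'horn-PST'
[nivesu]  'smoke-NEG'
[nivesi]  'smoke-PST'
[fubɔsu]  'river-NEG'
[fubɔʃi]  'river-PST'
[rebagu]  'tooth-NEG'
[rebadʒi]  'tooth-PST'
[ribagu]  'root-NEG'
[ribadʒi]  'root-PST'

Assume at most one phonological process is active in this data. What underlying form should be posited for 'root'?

/ribadʒ/

In [ribagu] and [ribadʒi] the final segment of 'root' alternates: [g] ~ [dʒ].
But 'horn' keeps [g] in both environments ([malugu], [malugi]), so there is no rule changing /g/ to [dʒ] before the PST suffix.
The underlying segment must be /dʒ/; palato-alveolar /dʒ/ and /ʃ/ become [g] and [s] when no front vowel follows, yielding [g] there.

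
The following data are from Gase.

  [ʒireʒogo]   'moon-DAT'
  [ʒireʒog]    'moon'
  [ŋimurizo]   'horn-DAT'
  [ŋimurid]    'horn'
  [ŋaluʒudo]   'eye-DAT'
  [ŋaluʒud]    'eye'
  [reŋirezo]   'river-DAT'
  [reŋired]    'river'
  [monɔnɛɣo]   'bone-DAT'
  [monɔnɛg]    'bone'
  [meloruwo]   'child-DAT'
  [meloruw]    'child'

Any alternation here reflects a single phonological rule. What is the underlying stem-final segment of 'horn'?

/z/

'horn' shows [z] ~ [d] at the end of the stem ([ŋimurizo] vs [ŋimurid]).
But 'eye' keeps [d] in both environments ([ŋaluʒudo], [ŋaluʒud]), so there is no rule changing /d/ to [z] before the DAT suffix.
So /z/ is underlying, and a rule of word-final hardening — voiced fricatives become stops word-finally — gives [d].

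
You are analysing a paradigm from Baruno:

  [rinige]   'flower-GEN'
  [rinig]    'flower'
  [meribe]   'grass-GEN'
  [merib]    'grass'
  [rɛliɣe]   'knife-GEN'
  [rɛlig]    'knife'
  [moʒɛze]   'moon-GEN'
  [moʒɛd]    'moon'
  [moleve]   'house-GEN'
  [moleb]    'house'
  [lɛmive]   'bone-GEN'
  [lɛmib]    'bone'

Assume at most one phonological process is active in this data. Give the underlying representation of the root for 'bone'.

The root 'bone' surfaces as [lɛmive] and [lɛmib], with a stem-final [v] ~ [b] alternation.
If /b/ were underlying and a rule turned it into [v] before the GEN suffix, 'grass' would also alternate; but it has [b] in both [meribe] and [merib].
So /v/ is underlying, and a rule of word-final hardening — voiced fricatives become stops word-finally — gives [b].
So 'bone' = /lɛmiv/.

/lɛmiv/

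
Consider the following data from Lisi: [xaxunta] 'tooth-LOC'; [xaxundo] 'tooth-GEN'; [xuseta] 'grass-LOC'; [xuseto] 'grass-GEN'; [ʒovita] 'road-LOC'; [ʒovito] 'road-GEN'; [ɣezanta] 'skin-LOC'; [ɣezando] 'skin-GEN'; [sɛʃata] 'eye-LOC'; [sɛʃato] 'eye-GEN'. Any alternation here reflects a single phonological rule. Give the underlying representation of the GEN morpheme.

/-do/

The GEN suffix surfaces as [-do] and [-to], depending on the final segment of the stem.
By contrast the LOC suffix keeps its initial [t] throughout — that segment must be underlying.
The GEN suffix is therefore /-do/ underlyingly, with post-vocalic devoicing: voiced stops become voiceless after a vowel.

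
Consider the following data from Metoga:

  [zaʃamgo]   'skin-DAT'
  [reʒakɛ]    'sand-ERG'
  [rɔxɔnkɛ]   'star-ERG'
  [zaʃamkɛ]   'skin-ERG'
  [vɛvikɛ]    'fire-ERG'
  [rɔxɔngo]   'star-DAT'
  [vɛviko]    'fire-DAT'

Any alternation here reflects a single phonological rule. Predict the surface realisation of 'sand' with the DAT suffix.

The DAT suffix surfaces as [-go] and [-ko], depending on the final segment of the stem.
By contrast the ERG suffix keeps its initial [k] throughout — that segment must be underlying.
The DAT suffix is therefore /-go/ underlyingly, with post-vocalic devoicing: voiced stops become voiceless after a vowel.
After 'sand', which ends in a vowel, the suffix surfaces as [-ko], giving [reʒako].

[reʒako]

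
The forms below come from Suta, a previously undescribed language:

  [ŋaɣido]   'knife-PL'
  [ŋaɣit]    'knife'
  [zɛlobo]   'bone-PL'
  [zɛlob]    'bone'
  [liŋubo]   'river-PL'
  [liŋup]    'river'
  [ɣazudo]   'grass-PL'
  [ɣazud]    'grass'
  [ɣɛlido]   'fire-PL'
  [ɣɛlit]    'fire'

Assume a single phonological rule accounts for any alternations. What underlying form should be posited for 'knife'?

/ŋaɣit/

The root 'knife' surfaces as [ŋaɣido] and [ŋaɣit], with a stem-final [d] ~ [t] alternation.
But 'grass' keeps [d] in both environments ([ɣazudo], [ɣazud]), so there is no rule changing /d/ to [t] in isolation.
So /t/ is underlying, and a rule of intervocalic voicing — voiceless stops become voiced between vowels — gives [d].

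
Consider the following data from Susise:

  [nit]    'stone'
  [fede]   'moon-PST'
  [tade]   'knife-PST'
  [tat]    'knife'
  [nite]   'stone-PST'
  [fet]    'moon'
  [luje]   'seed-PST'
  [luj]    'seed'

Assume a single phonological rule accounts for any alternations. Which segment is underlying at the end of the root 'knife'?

'knife' shows [t] ~ [d] at the end of the stem ([tat] vs [tade]).
Compare 'stone', with invariant [t] in [nit] and [nite]: an analysis with underlying /t/ and a rule producing [d] before the PST suffix would wrongly predict alternation here too.
Therefore /d/ is basic and [t] is derived by word-final obstruent devoicing (voiced obstruents become voiceless word-finally).

/d/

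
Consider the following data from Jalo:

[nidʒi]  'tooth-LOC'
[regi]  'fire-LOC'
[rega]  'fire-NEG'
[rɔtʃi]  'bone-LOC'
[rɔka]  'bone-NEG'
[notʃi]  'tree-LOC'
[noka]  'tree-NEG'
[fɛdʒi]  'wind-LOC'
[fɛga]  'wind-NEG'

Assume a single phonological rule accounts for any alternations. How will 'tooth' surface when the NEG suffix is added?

[niga]

In [fɛdʒi] and [fɛga] the final segment of 'wind' alternates: [dʒ] ~ [g].
If /g/ were underlying and a rule turned it into [dʒ] before the LOC suffix, 'fire' would also alternate; but it has [g] in both [regi] and [rega].
Therefore /dʒ/ is basic and [g] is derived by depalatalization (palato-alveolar /tʃ/ and /dʒ/ become [k] and [g] when no front vowel follows).
The one attested form of 'tooth', [nidʒi], shows underlying /nidʒ/. Applying the same rule when no front vowel follows gives [niga].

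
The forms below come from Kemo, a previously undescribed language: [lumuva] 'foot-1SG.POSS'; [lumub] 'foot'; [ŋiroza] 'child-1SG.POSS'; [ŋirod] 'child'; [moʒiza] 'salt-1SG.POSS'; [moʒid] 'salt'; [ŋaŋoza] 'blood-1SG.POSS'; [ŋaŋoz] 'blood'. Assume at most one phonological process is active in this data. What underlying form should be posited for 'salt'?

/moʒid/

The root 'salt' surfaces as [moʒiza] and [moʒid], with a stem-final [z] ~ [d] alternation.
Compare 'blood', with invariant [z] in [ŋaŋoza] and [ŋaŋoz]: an analysis with underlying /z/ and a rule producing [d] in isolation would wrongly predict alternation here too.
Therefore /d/ is basic and [z] is derived by intervocalic spirantization (voiced stops become fricatives between vowels).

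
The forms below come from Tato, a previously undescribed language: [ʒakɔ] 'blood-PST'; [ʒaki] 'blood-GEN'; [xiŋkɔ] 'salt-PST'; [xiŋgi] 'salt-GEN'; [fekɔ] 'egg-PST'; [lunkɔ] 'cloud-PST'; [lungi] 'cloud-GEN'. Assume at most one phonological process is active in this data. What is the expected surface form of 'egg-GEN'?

The GEN morpheme has two allomorphs, [-gi] and [-ki].
By contrast the PST suffix keeps its initial [k] throughout — that segment must be underlying.
So the underlying form is /-gi/, and voiced stops become voiceless after a vowel.
After 'egg', which ends in a vowel, the suffix surfaces as [-ki], giving [feki].

[feki]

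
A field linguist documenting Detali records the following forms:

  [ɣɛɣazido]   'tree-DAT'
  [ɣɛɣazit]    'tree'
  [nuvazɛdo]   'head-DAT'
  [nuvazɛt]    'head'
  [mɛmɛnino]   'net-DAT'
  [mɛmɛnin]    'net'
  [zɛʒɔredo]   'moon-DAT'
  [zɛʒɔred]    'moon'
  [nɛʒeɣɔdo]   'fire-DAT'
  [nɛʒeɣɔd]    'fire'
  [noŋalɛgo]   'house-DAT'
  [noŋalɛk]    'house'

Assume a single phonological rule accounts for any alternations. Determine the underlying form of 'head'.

The root 'head' surfaces as [nuvazɛdo] and [nuvazɛt], with a stem-final [d] ~ [t] alternation.
But 'moon' keeps [d] in both environments ([zɛʒɔredo], [zɛʒɔred]), so there is no rule changing /d/ to [t] in isolation.
The underlying segment must be /t/; voiceless stops become voiced between vowels, yielding [d] there.
Hence 'head' is /nuvazɛt/ underlyingly.

/nuvazɛt/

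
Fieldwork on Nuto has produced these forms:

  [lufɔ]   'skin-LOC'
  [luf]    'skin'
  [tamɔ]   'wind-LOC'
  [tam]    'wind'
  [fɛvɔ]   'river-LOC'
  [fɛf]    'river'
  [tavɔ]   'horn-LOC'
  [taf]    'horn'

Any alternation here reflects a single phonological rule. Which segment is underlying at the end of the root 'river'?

In [fɛvɔ] and [fɛf] the final segment of 'river' alternates: [v] ~ [f].
But 'skin' keeps [f] in both environments ([lufɔ], [luf]), so there is no rule changing /f/ to [v] before the LOC suffix.
So /v/ is underlying, and a rule of word-final obstruent devoicing — voiced obstruents become voiceless word-finally — gives [f].

/v/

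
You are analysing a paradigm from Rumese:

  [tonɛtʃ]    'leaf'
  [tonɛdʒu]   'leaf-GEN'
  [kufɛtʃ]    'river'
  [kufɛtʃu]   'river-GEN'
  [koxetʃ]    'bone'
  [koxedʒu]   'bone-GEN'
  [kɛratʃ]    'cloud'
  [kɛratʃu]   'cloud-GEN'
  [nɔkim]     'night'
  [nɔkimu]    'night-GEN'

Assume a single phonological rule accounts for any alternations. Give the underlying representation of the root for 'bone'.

/koxedʒ/

The stem for 'bone' ends in [tʃ] in [koxetʃ] but [dʒ] in [koxedʒu].
If /tʃ/ were underlying and a rule turned it into [dʒ] before the GEN suffix, 'river' would also alternate; but it has [tʃ] in both [kufɛtʃ] and [kufɛtʃu].
So /dʒ/ is underlying, and a rule of word-final obstruent devoicing — voiced obstruents become voiceless word-finally — gives [tʃ].
The underlying form of 'bone' is therefore /koxedʒ/.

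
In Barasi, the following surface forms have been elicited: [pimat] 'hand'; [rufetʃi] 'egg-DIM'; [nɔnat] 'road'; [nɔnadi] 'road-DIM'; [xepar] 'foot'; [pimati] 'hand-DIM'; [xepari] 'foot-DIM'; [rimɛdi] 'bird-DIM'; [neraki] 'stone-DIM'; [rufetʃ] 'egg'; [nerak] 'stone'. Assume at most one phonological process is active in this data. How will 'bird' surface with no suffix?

'road' shows [d] ~ [t] at the end of the stem ([nɔnadi] vs [nɔnat]).
Compare 'hand', with invariant [t] in [pimati] and [pimat]: an analysis with underlying /t/ and a rule producing [d] before the DIM suffix would wrongly predict alternation here too.
So /d/ is underlying, and a rule of word-final obstruent devoicing — voiced obstruents become voiceless word-finally — gives [t].
From [rimɛdi] the stem 'bird' is /rimɛd/; word-finally this yields [rimɛt].

[rimɛt]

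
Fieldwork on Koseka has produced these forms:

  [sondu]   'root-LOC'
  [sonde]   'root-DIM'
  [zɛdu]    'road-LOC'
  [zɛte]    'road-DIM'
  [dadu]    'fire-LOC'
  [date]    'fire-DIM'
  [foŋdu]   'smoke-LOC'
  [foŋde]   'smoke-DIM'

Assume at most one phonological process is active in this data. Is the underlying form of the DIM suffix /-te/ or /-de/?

The DIM morpheme has two allomorphs, [-de] and [-te].
By contrast the LOC suffix keeps its initial [d] throughout — that segment must be underlying.
So the underlying form is /-te/, and voiceless stops become voiced after a nasal.

/-te/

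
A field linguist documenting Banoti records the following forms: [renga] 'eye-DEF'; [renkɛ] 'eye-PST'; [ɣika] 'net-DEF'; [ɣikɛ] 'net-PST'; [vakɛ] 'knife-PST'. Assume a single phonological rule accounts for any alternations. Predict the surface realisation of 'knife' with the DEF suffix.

[vaka]

The DEF morpheme has two allomorphs, [-ga] and [-ka].
By contrast the PST suffix keeps its initial [k] throughout — that segment must be underlying.
The DEF suffix is therefore /-ga/ underlyingly, with post-vocalic devoicing: voiced stops become voiceless after a vowel.
After 'knife', which ends in a vowel, the suffix surfaces as [-ka], giving [vaka].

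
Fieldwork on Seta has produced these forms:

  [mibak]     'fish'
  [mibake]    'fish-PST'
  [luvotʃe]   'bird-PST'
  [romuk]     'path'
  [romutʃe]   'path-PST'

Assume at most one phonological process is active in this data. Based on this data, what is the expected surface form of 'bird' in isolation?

The root 'path' surfaces as [romuk] and [romutʃe], with a stem-final [k] ~ [tʃ] alternation.
But 'fish' keeps [k] in both environments ([mibak], [mibake]), so there is no rule changing /k/ to [tʃ] before the PST suffix.
So /tʃ/ is underlying, and a rule of depalatalization — palato-alveolar /tʃ/ becomes [k] when no front vowel follows — gives [k].
The one attested form of 'bird', [luvotʃe], shows underlying /luvotʃ/. Applying the same rule when no front vowel follows gives [luvok].

[luvok]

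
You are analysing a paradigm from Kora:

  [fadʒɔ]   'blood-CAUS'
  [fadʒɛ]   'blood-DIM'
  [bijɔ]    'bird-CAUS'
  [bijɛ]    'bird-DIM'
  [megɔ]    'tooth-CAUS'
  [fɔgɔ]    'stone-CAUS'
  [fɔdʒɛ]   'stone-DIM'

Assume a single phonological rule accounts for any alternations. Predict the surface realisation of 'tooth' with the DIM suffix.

[medʒɛ]

In [fɔgɔ] and [fɔdʒɛ] the final segment of 'stone' alternates: [g] ~ [dʒ].
But 'blood' keeps [dʒ] in both environments ([fadʒɔ], [fadʒɛ]), so there is no rule changing /dʒ/ to [g] before the CAUS suffix.
Therefore /g/ is basic and [dʒ] is derived by palatalization before a front vowel (/g/ becomes palato-alveolar [dʒ] before a front vowel).
The one attested form of 'tooth', [megɔ], shows underlying /meg/. Applying the same rule before a front vowel gives [medʒɛ].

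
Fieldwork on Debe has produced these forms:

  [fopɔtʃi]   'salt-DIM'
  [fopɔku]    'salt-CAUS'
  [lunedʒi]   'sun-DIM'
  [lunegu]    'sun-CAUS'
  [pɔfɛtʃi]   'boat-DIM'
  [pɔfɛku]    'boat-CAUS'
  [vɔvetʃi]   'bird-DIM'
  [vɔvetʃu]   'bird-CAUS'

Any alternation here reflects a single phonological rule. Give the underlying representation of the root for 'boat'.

/pɔfɛk/

In [pɔfɛtʃi] and [pɔfɛku] the final segment of 'boat' alternates: [tʃ] ~ [k].
Compare 'bird', with invariant [tʃ] in [vɔvetʃi] and [vɔvetʃu]: an analysis with underlying /tʃ/ and a rule producing [k] before the CAUS suffix would wrongly predict alternation here too.
So /k/ is underlying, and a rule of palatalization before a front vowel — /k/ and /g/ become palato-alveolar [tʃ] and [dʒ] before a front vowel — gives [tʃ].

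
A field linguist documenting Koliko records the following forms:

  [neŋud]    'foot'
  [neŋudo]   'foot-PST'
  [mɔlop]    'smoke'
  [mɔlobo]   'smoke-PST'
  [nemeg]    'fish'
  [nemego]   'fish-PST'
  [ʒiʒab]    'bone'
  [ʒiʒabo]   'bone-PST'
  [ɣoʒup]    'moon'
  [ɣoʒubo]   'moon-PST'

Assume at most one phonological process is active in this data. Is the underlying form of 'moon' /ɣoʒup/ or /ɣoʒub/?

The stem for 'moon' ends in [p] in [ɣoʒup] but [b] in [ɣoʒubo].
The stem 'bone' ([ʒiʒab], [ʒiʒabo]) shows [b] unchanged in both environments, so [b] cannot be basic with [p] derived in isolation.
The underlying segment must be /p/; voiceless stops become voiced between vowels, yielding [b] there.

/ɣoʒup/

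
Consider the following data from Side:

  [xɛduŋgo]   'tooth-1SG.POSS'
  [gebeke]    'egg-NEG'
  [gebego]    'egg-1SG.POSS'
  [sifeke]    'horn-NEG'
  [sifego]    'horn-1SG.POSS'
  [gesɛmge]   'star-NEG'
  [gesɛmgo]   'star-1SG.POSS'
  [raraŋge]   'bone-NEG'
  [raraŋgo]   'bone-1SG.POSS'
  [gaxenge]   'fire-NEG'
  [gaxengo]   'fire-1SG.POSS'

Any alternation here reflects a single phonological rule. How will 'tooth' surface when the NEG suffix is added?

[xɛduŋge]

The NEG suffix surfaces as [-ge] and [-ke], depending on the final segment of the stem.
By contrast the 1SG.POSS suffix keeps its initial [g] throughout — that segment must be underlying.
So the underlying form is /-ke/, and voiceless stops become voiced after a nasal.
After 'tooth', which ends in a nasal, the suffix surfaces as [-ge], giving [xɛduŋge].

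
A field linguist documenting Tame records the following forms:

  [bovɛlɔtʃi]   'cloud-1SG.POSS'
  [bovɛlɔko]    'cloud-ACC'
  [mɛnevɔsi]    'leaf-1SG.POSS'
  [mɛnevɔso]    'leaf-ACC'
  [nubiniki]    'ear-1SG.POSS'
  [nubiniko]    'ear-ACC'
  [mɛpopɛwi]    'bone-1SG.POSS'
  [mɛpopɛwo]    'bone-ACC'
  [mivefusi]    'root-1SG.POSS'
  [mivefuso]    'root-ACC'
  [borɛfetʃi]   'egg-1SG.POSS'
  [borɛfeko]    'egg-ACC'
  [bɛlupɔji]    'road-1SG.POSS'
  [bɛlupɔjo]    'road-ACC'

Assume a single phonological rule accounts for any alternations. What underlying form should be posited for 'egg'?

The stem for 'egg' ends in [tʃ] in [borɛfetʃi] but [k] in [borɛfeko].
The stem 'ear' ([nubiniki], [nubiniko]) shows [k] unchanged in both environments, so [k] cannot be basic with [tʃ] derived before the 1SG.POSS suffix.
So /tʃ/ is underlying, and a rule of depalatalization — palato-alveolar /tʃ/ becomes [k] when no front vowel follows — gives [k].
So 'egg' = /borɛfetʃ/.

/borɛfetʃ/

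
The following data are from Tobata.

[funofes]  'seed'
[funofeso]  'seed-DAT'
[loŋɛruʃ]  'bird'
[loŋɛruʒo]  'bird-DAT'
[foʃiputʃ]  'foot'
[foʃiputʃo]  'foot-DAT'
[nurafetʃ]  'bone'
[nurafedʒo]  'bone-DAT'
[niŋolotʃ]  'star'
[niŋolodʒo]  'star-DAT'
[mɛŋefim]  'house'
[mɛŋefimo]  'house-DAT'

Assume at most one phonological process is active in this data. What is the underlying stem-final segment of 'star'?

/dʒ/

The stem for 'star' ends in [tʃ] in [niŋolotʃ] but [dʒ] in [niŋolodʒo].
Compare 'foot', with invariant [tʃ] in [foʃiputʃ] and [foʃiputʃo]: an analysis with underlying /tʃ/ and a rule producing [dʒ] before the DAT suffix would wrongly predict alternation here too.
So /dʒ/ is underlying, and a rule of word-final obstruent devoicing — voiced obstruents become voiceless word-finally — gives [tʃ].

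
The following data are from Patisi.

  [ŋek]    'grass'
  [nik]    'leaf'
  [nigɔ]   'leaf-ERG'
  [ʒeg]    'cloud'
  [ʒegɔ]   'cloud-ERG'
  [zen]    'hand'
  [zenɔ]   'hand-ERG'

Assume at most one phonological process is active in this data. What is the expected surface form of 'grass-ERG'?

The stem for 'leaf' ends in [k] in [nik] but [g] in [nigɔ].
But 'cloud' keeps [g] in both environments ([ʒeg], [ʒegɔ]), so there is no rule changing /g/ to [k] in isolation.
The alternation reflects intervocalic voicing: voiceless stops become voiced between vowels. /k/ is underlying.
From [ŋek] the stem 'grass' is /ŋek/; between vowels this yields [ŋegɔ].

[ŋegɔ]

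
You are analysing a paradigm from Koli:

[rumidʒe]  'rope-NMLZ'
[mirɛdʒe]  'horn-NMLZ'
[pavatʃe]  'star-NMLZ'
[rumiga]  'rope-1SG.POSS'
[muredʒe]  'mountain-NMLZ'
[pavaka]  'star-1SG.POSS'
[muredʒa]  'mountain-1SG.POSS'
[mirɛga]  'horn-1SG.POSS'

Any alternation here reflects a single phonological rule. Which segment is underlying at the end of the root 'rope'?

The root 'rope' surfaces as [rumiga] and [rumidʒe], with a stem-final [g] ~ [dʒ] alternation.
The stem 'mountain' ([muredʒa], [muredʒe]) shows [dʒ] unchanged in both environments, so [dʒ] cannot be basic with [g] derived before the 1SG.POSS suffix.
Therefore /g/ is basic and [dʒ] is derived by palatalization before a front vowel (/k/ and /g/ become palato-alveolar [tʃ] and [dʒ] before a front vowel).

/g/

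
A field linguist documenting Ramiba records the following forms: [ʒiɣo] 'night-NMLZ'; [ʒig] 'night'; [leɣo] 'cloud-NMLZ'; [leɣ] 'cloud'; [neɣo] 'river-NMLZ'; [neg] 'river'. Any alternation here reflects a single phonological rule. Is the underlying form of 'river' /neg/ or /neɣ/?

/neg/

The root 'river' surfaces as [neɣo] and [neg], with a stem-final [ɣ] ~ [g] alternation.
Compare 'cloud', with invariant [ɣ] in [leɣo] and [leɣ]: an analysis with underlying /ɣ/ and a rule producing [g] in isolation would wrongly predict alternation here too.
Therefore /g/ is basic and [ɣ] is derived by intervocalic spirantization (voiced stops become fricatives between vowels).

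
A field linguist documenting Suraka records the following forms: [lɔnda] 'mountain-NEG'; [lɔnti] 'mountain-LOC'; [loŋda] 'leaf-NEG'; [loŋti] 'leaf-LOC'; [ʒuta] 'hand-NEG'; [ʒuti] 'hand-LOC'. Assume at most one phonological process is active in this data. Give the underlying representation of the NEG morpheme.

/-da/

The NEG morpheme has two allomorphs, [-da] and [-ta].
By contrast the LOC suffix keeps its initial [t] throughout — that segment must be underlying.
The NEG suffix is therefore /-da/ underlyingly, with post-vocalic devoicing: voiced stops become voiceless after a vowel.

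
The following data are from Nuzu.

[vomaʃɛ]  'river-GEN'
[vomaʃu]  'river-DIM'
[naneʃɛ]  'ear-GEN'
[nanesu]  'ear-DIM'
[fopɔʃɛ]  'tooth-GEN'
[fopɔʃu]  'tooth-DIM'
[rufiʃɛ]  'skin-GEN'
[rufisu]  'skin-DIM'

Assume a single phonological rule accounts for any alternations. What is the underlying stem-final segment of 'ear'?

/s/

In [naneʃɛ] and [nanesu] the final segment of 'ear' alternates: [ʃ] ~ [s].
If /ʃ/ were underlying and a rule turned it into [s] before the DIM suffix, 'river' would also alternate; but it has [ʃ] in both [vomaʃɛ] and [vomaʃu].
The underlying segment must be /s/; /s/ becomes palato-alveolar [ʃ] before a front vowel, yielding [ʃ] there.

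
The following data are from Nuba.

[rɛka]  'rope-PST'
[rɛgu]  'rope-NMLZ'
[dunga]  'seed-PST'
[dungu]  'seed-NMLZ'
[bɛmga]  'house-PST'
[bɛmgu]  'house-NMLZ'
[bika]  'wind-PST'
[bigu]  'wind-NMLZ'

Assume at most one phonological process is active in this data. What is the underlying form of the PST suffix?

The PST morpheme has two allomorphs, [-ga] and [-ka].
The NMLZ suffix, which begins with [g], is invariant after every stem; so [g] is not altered by any rule here.
So the underlying form is /-ka/, and voiceless stops become voiced after a nasal.

/-ka/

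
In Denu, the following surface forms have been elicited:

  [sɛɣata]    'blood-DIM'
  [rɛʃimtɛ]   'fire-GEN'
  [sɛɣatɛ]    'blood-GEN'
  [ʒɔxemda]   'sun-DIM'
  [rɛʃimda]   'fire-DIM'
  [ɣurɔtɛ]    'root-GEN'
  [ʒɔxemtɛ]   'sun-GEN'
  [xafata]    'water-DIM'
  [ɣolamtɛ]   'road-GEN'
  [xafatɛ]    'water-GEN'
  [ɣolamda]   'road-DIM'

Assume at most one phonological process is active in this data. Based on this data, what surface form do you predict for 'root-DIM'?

[ɣurɔta]

The DIM morpheme has two allomorphs, [-da] and [-ta].
By contrast the GEN suffix keeps its initial [t] throughout — that segment must be underlying.
So the underlying form is /-da/, and voiced stops become voiceless after a vowel.
After 'root', which ends in a vowel, the suffix surfaces as [-ta], giving [ɣurɔta].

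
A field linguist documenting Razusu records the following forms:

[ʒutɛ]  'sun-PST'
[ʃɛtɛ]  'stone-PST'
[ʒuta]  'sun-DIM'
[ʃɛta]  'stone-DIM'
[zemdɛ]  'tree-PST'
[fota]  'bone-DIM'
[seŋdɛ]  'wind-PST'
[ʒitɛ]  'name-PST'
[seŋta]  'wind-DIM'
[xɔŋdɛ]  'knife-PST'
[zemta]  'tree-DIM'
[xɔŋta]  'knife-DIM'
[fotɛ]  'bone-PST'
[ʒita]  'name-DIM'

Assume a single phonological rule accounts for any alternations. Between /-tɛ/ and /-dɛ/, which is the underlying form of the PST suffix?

The PST morpheme has two allomorphs, [-dɛ] and [-tɛ].
By contrast the DIM suffix keeps its initial [t] throughout — that segment must be underlying.
The PST suffix is therefore /-dɛ/ underlyingly, with post-vocalic devoicing: voiced stops become voiceless after a vowel.

/-dɛ/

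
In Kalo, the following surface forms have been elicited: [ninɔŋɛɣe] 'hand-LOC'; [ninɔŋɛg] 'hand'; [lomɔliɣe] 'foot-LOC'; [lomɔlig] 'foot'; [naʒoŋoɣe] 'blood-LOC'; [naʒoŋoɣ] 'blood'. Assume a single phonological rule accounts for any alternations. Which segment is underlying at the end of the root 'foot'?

In [lomɔliɣe] and [lomɔlig] the final segment of 'foot' alternates: [ɣ] ~ [g].
The stem 'blood' ([naʒoŋoɣe], [naʒoŋoɣ]) shows [ɣ] unchanged in both environments, so [ɣ] cannot be basic with [g] derived in isolation.
So /g/ is underlying, and a rule of intervocalic spirantization — voiced stops become fricatives between vowels — gives [ɣ].

/g/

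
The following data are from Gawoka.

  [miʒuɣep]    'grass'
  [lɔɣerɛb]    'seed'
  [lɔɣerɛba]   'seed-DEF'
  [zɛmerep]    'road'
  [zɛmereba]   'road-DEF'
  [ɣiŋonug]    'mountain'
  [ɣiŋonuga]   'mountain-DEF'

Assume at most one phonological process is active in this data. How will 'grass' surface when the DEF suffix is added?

[miʒuɣeba]

'road' shows [p] ~ [b] at the end of the stem ([zɛmerep] vs [zɛmereba]).
If /b/ were underlying and a rule turned it into [p] in isolation, 'seed' would also alternate; but it has [b] in both [lɔɣerɛb] and [lɔɣerɛba].
The alternation reflects intervocalic voicing: voiceless stops become voiced between vowels. /p/ is underlying.
From [miʒuɣep] the stem 'grass' is /miʒuɣep/; between vowels this yields [miʒuɣeba].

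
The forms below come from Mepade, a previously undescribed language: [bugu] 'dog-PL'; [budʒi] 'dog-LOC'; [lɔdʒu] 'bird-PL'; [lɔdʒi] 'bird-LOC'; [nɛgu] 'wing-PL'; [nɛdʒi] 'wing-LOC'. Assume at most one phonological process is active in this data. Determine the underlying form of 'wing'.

/nɛg/

The stem for 'wing' ends in [g] in [nɛgu] but [dʒ] in [nɛdʒi].
If /dʒ/ were underlying and a rule turned it into [g] before the PL suffix, 'bird' would also alternate; but it has [dʒ] in both [lɔdʒu] and [lɔdʒi].
The underlying segment must be /g/; /g/ becomes palato-alveolar [dʒ] before a front vowel, yielding [dʒ] there.
The underlying form of 'wing' is therefore /nɛg/.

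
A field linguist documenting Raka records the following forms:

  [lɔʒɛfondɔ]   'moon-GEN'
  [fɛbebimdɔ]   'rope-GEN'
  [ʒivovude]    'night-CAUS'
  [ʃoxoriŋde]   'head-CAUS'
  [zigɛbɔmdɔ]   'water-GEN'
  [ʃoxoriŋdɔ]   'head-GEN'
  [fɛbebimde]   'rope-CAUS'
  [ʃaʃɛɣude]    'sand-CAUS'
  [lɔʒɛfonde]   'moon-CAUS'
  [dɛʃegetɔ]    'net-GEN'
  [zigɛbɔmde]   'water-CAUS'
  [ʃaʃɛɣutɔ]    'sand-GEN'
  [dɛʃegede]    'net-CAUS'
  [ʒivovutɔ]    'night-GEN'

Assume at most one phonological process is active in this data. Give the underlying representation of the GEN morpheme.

The GEN morpheme has two allomorphs, [-dɔ] and [-tɔ].
The CAUS suffix, which begins with [d], is invariant after every stem; so [d] is not altered by any rule here.
So the underlying form is /-tɔ/, and voiceless stops become voiced after a nasal.

/-tɔ/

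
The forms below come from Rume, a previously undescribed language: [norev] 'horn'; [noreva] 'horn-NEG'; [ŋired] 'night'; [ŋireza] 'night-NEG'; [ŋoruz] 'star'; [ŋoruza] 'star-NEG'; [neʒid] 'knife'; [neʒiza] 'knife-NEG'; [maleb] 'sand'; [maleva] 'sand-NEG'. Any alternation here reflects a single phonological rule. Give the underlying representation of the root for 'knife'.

/neʒid/

The root 'knife' surfaces as [neʒid] and [neʒiza], with a stem-final [d] ~ [z] alternation.
Compare 'star', with invariant [z] in [ŋoruz] and [ŋoruza]: an analysis with underlying /z/ and a rule producing [d] in isolation would wrongly predict alternation here too.
The underlying segment must be /d/; voiced stops become fricatives between vowels, yielding [z] there.
Hence 'knife' is /neʒid/ underlyingly.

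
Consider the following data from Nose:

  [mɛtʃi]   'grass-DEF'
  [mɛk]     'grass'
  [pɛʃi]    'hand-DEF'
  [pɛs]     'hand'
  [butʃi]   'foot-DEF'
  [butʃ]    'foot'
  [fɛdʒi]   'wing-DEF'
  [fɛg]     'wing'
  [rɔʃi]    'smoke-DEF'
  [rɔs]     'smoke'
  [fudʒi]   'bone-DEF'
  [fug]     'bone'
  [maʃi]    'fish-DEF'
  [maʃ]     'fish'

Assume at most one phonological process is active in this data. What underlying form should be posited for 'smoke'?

The stem for 'smoke' ends in [ʃ] in [rɔʃi] but [s] in [rɔs].
The stem 'fish' ([maʃi], [maʃ]) shows [ʃ] unchanged in both environments, so [ʃ] cannot be basic with [s] derived in isolation.
So /s/ is underlying, and a rule of palatalization before a front vowel — /k/, /g/ and /s/ become palato-alveolar [tʃ], [dʒ] and [ʃ] before a front vowel — gives [ʃ].

/rɔs/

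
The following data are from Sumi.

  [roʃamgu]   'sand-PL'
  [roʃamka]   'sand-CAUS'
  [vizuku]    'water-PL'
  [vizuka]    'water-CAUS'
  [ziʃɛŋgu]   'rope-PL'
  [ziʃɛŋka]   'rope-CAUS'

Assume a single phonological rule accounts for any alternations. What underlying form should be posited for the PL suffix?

The PL suffix surfaces as [-gu] and [-ku], depending on the final segment of the stem.
The CAUS suffix, which begins with [k], is invariant after every stem; so [k] is not altered by any rule here.
So the underlying form is /-gu/, and voiced stops become voiceless after a vowel.

/-gu/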